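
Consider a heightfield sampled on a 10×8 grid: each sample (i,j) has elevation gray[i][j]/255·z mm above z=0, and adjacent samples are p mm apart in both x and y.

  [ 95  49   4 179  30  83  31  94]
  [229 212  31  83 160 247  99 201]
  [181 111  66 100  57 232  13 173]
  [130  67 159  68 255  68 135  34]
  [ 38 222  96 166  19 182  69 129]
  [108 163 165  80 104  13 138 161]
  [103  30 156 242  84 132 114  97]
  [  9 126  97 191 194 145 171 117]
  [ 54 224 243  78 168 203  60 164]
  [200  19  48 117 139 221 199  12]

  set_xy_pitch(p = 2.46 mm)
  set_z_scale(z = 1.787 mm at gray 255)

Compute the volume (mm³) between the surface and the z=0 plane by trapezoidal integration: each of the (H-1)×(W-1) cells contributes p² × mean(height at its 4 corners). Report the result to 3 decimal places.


height_mm = gray/255 × 1.787; cell vol = 2.46² × mean(4 corners)
unit = 2.46² × 1.787 / (4×255) = 0.0106022 mm³ per gray-sum
row 0: Σ corner-gray over 7 cells = 3035  → 32.1776
row 1: Σ corner-gray over 7 cells = 3606  → 38.2314
row 2: Σ corner-gray over 7 cells = 3180  → 33.7149
row 3: Σ corner-gray over 7 cells = 3343  → 35.4430
row 4: Σ corner-gray over 7 cells = 3270  → 34.6691
row 5: Σ corner-gray over 7 cells = 3311  → 35.1038
row 6: Σ corner-gray over 7 cells = 3690  → 39.1220
row 7: Σ corner-gray over 7 cells = 4144  → 43.9354
row 8: Σ corner-gray over 7 cells = 3868  → 41.0092
Σ rows: total corner-gray = 31447  → 333.4063 mm³

333.406


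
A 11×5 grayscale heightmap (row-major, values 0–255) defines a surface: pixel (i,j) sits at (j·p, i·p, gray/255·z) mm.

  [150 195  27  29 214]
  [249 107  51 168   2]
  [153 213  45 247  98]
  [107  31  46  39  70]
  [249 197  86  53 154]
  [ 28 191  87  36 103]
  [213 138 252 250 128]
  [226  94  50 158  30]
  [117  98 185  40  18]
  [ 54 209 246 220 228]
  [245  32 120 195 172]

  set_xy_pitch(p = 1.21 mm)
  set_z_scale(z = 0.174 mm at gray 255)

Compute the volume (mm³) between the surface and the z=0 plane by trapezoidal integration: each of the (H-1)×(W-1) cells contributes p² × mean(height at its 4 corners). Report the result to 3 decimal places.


5.140

height_mm = gray/255 × 0.174; cell vol = 1.21² × mean(4 corners)
unit = 1.21² × 0.174 / (4×255) = 0.000249758 mm³ per gray-sum
row 0: Σ corner-gray over 4 cells = 1769  → 0.4418
row 1: Σ corner-gray over 4 cells = 2164  → 0.5405
row 2: Σ corner-gray over 4 cells = 1670  → 0.4171
row 3: Σ corner-gray over 4 cells = 1484  → 0.3706
row 4: Σ corner-gray over 4 cells = 1834  → 0.4581
row 5: Σ corner-gray over 4 cells = 2380  → 0.5944
row 6: Σ corner-gray over 4 cells = 2481  → 0.6197
row 7: Σ corner-gray over 4 cells = 1641  → 0.4099
row 8: Σ corner-gray over 4 cells = 2413  → 0.6027
row 9: Σ corner-gray over 4 cells = 2743  → 0.6851
Σ rows: total corner-gray = 20579  → 5.1398 mm³


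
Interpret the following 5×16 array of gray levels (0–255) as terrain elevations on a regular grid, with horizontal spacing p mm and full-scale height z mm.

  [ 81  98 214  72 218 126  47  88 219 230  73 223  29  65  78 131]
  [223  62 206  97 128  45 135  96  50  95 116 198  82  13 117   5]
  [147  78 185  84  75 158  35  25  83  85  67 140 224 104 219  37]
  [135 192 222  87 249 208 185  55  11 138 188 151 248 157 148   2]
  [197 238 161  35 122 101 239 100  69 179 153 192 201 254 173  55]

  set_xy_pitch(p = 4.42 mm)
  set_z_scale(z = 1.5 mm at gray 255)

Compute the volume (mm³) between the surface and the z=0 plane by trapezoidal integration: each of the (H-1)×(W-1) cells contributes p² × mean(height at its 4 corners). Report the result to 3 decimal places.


height_mm = gray/255 × 1.5; cell vol = 4.42² × mean(4 corners)
unit = 4.42² × 1.5 / (4×255) = 0.02873 mm³ per gray-sum
row 0: Σ corner-gray over 15 cells = 6880  → 197.6624
row 1: Σ corner-gray over 15 cells = 6416  → 184.3317
row 2: Σ corner-gray over 15 cells = 7923  → 227.6278
row 3: Σ corner-gray over 15 cells = 9301  → 267.2177
Σ rows: total corner-gray = 30520  → 876.8396 mm³

876.840


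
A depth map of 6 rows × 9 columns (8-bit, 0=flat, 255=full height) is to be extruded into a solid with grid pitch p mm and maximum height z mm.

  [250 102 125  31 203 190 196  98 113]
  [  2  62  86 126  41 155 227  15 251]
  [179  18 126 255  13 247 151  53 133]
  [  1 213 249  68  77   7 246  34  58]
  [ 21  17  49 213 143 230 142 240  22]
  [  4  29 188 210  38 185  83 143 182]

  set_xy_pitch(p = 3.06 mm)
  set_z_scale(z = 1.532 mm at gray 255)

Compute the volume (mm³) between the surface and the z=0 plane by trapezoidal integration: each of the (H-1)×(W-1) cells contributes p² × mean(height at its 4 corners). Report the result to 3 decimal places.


274.764

height_mm = gray/255 × 1.532; cell vol = 3.06² × mean(4 corners)
unit = 3.06² × 1.532 / (4×255) = 0.0140638 mm³ per gray-sum
row 0: Σ corner-gray over 8 cells = 3930  → 55.2706
row 1: Σ corner-gray over 8 cells = 3715  → 52.2469
row 2: Σ corner-gray over 8 cells = 3885  → 54.6377
row 3: Σ corner-gray over 8 cells = 3958  → 55.6644
row 4: Σ corner-gray over 8 cells = 4049  → 56.9442
Σ rows: total corner-gray = 19537  → 274.7637 mm³


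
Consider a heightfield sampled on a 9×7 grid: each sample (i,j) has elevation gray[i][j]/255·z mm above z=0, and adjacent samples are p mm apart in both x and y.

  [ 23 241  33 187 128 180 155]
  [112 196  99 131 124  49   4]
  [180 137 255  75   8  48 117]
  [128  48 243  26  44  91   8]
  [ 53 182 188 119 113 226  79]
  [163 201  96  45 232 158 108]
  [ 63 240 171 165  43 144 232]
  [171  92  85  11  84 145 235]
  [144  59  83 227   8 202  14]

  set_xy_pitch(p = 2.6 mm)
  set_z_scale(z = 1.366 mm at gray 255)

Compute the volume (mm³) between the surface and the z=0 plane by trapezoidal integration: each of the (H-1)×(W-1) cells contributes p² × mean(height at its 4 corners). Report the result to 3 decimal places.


213.599

height_mm = gray/255 × 1.366; cell vol = 2.6² × mean(4 corners)
unit = 2.6² × 1.366 / (4×255) = 0.0090531 mm³ per gray-sum
row 0: Σ corner-gray over 6 cells = 3030  → 27.4309
row 1: Σ corner-gray over 6 cells = 2657  → 24.0541
row 2: Σ corner-gray over 6 cells = 2383  → 21.5735
row 3: Σ corner-gray over 6 cells = 2828  → 25.6022
row 4: Σ corner-gray over 6 cells = 3523  → 31.8941
row 5: Σ corner-gray over 6 cells = 3556  → 32.1928
row 6: Σ corner-gray over 6 cells = 3061  → 27.7115
row 7: Σ corner-gray over 6 cells = 2556  → 23.1397
Σ rows: total corner-gray = 23594  → 213.5988 mm³


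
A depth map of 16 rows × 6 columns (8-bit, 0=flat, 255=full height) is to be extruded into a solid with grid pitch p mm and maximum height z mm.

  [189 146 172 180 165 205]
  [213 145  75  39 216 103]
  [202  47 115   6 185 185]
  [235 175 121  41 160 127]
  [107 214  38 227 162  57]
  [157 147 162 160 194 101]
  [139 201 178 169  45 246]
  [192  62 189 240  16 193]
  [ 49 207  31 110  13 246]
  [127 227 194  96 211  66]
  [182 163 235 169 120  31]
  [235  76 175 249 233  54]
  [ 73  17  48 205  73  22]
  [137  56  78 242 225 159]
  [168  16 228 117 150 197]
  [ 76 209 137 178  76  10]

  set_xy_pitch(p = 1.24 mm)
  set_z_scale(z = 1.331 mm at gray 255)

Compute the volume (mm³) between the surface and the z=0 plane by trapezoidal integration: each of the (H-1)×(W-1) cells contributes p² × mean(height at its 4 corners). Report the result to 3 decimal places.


height_mm = gray/255 × 1.331; cell vol = 1.24² × mean(4 corners)
unit = 1.24² × 1.331 / (4×255) = 0.00200642 mm³ per gray-sum
row 0: Σ corner-gray over 5 cells = 2986  → 5.9912
row 1: Σ corner-gray over 5 cells = 2359  → 4.7331
row 2: Σ corner-gray over 5 cells = 2449  → 4.9137
row 3: Σ corner-gray over 5 cells = 2802  → 5.6220
row 4: Σ corner-gray over 5 cells = 3030  → 6.0794
row 5: Σ corner-gray over 5 cells = 3155  → 6.3302
row 6: Σ corner-gray over 5 cells = 2970  → 5.9591
row 7: Σ corner-gray over 5 cells = 2416  → 4.8475
row 8: Σ corner-gray over 5 cells = 2666  → 5.3491
row 9: Σ corner-gray over 5 cells = 3236  → 6.4928
row 10: Σ corner-gray over 5 cells = 3342  → 6.7054
row 11: Σ corner-gray over 5 cells = 2536  → 5.0883
row 12: Σ corner-gray over 5 cells = 2279  → 4.5726
row 13: Σ corner-gray over 5 cells = 2885  → 5.7885
row 14: Σ corner-gray over 5 cells = 2673  → 5.3632
Σ rows: total corner-gray = 41784  → 83.8361 mm³

83.836


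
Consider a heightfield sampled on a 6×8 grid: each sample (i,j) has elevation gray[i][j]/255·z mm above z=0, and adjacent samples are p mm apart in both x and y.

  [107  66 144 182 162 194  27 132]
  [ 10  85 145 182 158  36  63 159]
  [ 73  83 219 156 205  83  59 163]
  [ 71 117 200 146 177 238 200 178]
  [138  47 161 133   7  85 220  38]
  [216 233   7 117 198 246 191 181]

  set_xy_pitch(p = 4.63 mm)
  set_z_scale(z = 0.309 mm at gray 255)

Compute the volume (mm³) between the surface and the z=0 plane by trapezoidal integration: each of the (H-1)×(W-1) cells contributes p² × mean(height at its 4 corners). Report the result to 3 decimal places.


height_mm = gray/255 × 0.309; cell vol = 4.63² × mean(4 corners)
unit = 4.63² × 0.309 / (4×255) = 0.00649412 mm³ per gray-sum
row 0: Σ corner-gray over 7 cells = 3296  → 21.4046
row 1: Σ corner-gray over 7 cells = 3353  → 21.7748
row 2: Σ corner-gray over 7 cells = 4251  → 27.6065
row 3: Σ corner-gray over 7 cells = 3887  → 25.2426
row 4: Σ corner-gray over 7 cells = 3863  → 25.0868
Σ rows: total corner-gray = 18650  → 121.1153 mm³

121.115


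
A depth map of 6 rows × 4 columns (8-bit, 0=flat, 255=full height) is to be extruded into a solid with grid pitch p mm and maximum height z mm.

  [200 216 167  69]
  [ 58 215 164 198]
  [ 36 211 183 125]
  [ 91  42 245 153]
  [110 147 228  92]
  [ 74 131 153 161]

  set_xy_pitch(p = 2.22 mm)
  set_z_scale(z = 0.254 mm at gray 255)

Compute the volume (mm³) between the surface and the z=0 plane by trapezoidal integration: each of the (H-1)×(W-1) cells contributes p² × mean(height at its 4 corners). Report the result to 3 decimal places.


height_mm = gray/255 × 0.254; cell vol = 2.22² × mean(4 corners)
unit = 2.22² × 0.254 / (4×255) = 0.00122727 mm³ per gray-sum
row 0: Σ corner-gray over 3 cells = 2049  → 2.5147
row 1: Σ corner-gray over 3 cells = 1963  → 2.4091
row 2: Σ corner-gray over 3 cells = 1767  → 2.1686
row 3: Σ corner-gray over 3 cells = 1770  → 2.1723
row 4: Σ corner-gray over 3 cells = 1755  → 2.1539
Σ rows: total corner-gray = 9304  → 11.4185 mm³

11.419


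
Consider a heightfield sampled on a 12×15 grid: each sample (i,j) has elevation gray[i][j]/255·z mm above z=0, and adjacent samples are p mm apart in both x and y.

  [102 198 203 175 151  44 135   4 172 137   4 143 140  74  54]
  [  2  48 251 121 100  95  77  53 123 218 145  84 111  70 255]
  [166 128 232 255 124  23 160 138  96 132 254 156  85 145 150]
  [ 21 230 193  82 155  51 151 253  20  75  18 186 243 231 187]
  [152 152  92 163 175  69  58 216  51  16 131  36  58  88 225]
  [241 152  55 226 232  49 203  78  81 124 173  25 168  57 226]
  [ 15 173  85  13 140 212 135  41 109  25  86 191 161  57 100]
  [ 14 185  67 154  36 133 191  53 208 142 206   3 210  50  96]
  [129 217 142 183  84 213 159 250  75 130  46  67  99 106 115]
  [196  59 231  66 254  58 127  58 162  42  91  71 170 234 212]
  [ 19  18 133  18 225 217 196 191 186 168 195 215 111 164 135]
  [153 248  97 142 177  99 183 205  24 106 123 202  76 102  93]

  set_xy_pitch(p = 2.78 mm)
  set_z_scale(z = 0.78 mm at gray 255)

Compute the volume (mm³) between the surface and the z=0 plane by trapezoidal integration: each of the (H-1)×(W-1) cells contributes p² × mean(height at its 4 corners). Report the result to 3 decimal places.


469.191

height_mm = gray/255 × 0.78; cell vol = 2.78² × mean(4 corners)
unit = 2.78² × 0.78 / (4×255) = 0.00590995 mm³ per gray-sum
row 0: Σ corner-gray over 14 cells = 6565  → 38.7988
row 1: Σ corner-gray over 14 cells = 7421  → 43.8578
row 2: Σ corner-gray over 14 cells = 8156  → 48.2016
row 3: Σ corner-gray over 14 cells = 6971  → 41.1983
row 4: Σ corner-gray over 14 cells = 6700  → 39.5967
row 5: Σ corner-gray over 14 cells = 6684  → 39.5021
row 6: Σ corner-gray over 14 cells = 6357  → 37.5696
row 7: Σ corner-gray over 14 cells = 7172  → 42.3862
row 8: Σ corner-gray over 14 cells = 7440  → 43.9700
row 9: Σ corner-gray over 14 cells = 7882  → 46.5822
row 10: Σ corner-gray over 14 cells = 8042  → 47.5278
Σ rows: total corner-gray = 79390  → 469.1912 mm³


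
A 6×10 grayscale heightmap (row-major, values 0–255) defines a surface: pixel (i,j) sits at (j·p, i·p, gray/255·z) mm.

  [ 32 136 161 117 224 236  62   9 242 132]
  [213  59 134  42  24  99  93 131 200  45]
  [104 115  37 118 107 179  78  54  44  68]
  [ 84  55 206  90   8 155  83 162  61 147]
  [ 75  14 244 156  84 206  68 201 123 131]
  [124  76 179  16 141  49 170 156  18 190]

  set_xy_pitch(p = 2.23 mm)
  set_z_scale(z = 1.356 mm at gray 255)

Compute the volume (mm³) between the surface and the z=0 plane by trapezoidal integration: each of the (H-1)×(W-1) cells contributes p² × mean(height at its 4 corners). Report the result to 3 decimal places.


131.665

height_mm = gray/255 × 1.356; cell vol = 2.23² × mean(4 corners)
unit = 2.23² × 1.356 / (4×255) = 0.00661103 mm³ per gray-sum
row 0: Σ corner-gray over 9 cells = 4360  → 28.8241
row 1: Σ corner-gray over 9 cells = 3458  → 22.8609
row 2: Σ corner-gray over 9 cells = 3507  → 23.1849
row 3: Σ corner-gray over 9 cells = 4269  → 28.2225
row 4: Σ corner-gray over 9 cells = 4322  → 28.5729
Σ rows: total corner-gray = 19916  → 131.6653 mm³


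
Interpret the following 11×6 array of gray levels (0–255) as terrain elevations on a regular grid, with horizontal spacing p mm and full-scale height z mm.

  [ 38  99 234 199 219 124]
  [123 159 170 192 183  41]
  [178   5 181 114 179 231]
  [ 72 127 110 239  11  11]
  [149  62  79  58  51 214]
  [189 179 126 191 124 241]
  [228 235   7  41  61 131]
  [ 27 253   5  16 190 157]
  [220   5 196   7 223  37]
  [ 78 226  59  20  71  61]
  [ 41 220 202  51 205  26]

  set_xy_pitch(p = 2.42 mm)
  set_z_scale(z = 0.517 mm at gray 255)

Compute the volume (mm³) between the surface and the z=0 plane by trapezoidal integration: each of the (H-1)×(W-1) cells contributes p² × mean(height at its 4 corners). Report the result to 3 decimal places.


height_mm = gray/255 × 0.517; cell vol = 2.42² × mean(4 corners)
unit = 2.42² × 0.517 / (4×255) = 0.00296839 mm³ per gray-sum
row 0: Σ corner-gray over 5 cells = 3236  → 9.6057
row 1: Σ corner-gray over 5 cells = 2939  → 8.7241
row 2: Σ corner-gray over 5 cells = 2424  → 7.1954
row 3: Σ corner-gray over 5 cells = 1920  → 5.6993
row 4: Σ corner-gray over 5 cells = 2533  → 7.5189
row 5: Σ corner-gray over 5 cells = 2717  → 8.0651
row 6: Σ corner-gray over 5 cells = 2159  → 6.4088
row 7: Σ corner-gray over 5 cells = 2231  → 6.6225
row 8: Σ corner-gray over 5 cells = 2010  → 5.9665
row 9: Σ corner-gray over 5 cells = 2314  → 6.8689
Σ rows: total corner-gray = 24483  → 72.6751 mm³

72.675


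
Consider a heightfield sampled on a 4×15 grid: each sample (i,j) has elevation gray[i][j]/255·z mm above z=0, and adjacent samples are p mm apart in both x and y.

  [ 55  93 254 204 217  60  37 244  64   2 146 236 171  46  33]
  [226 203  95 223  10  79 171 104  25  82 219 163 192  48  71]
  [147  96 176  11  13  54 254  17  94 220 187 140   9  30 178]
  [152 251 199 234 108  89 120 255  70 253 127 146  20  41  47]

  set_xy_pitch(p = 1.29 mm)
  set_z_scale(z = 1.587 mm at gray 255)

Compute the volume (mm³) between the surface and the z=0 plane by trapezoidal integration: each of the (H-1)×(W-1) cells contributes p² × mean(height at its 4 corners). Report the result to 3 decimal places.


height_mm = gray/255 × 1.587; cell vol = 1.29² × mean(4 corners)
unit = 1.29² × 1.587 / (4×255) = 0.00258914 mm³ per gray-sum
row 0: Σ corner-gray over 14 cells = 7161  → 18.5409
row 1: Σ corner-gray over 14 cells = 6452  → 16.7052
row 2: Σ corner-gray over 14 cells = 6952  → 17.9997
Σ rows: total corner-gray = 20565  → 53.2457 mm³

53.246


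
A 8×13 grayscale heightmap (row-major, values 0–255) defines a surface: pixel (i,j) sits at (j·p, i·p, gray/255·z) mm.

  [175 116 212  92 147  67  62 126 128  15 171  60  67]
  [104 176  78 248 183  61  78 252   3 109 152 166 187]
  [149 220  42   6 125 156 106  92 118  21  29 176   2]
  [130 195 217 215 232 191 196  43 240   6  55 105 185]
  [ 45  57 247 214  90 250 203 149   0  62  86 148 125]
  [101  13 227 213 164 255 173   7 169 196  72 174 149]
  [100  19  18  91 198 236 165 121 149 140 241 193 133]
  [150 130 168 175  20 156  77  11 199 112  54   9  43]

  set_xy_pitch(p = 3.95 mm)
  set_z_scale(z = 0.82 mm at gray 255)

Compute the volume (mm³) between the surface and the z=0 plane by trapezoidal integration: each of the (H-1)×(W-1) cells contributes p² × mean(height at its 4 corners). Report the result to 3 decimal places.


height_mm = gray/255 × 0.82; cell vol = 3.95² × mean(4 corners)
unit = 3.95² × 0.82 / (4×255) = 0.0125432 mm³ per gray-sum
row 0: Σ corner-gray over 12 cells = 5937  → 74.4689
row 1: Σ corner-gray over 12 cells = 5636  → 70.6934
row 2: Σ corner-gray over 12 cells = 6038  → 75.7358
row 3: Σ corner-gray over 12 cells = 6887  → 86.3849
row 4: Σ corner-gray over 12 cells = 6758  → 84.7669
row 5: Σ corner-gray over 12 cells = 6951  → 87.1877
row 6: Σ corner-gray over 12 cells = 5790  → 72.6250
Σ rows: total corner-gray = 43997  → 551.8626 mm³

551.863


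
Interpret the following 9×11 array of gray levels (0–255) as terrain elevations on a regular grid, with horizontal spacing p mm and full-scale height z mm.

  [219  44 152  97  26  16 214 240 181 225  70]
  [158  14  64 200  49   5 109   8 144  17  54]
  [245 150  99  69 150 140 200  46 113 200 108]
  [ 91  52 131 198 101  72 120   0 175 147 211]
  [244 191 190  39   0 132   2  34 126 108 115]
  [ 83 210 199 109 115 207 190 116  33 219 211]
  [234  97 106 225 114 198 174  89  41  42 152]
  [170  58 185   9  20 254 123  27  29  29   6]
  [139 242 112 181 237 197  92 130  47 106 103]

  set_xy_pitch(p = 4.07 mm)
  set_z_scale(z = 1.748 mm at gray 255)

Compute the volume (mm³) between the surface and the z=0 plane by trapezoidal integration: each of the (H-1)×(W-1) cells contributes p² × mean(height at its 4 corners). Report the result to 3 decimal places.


1051.054

height_mm = gray/255 × 1.748; cell vol = 4.07² × mean(4 corners)
unit = 4.07² × 1.748 / (4×255) = 0.0283877 mm³ per gray-sum
row 0: Σ corner-gray over 10 cells = 4111  → 116.7018
row 1: Σ corner-gray over 10 cells = 4119  → 116.9289
row 2: Σ corner-gray over 10 cells = 4981  → 141.3991
row 3: Σ corner-gray over 10 cells = 4297  → 121.9819
row 4: Σ corner-gray over 10 cells = 5093  → 144.5785
row 5: Σ corner-gray over 10 cells = 5648  → 160.3337
row 6: Σ corner-gray over 10 cells = 4202  → 119.2851
row 7: Σ corner-gray over 10 cells = 4574  → 129.8453
Σ rows: total corner-gray = 37025  → 1051.0543 mm³


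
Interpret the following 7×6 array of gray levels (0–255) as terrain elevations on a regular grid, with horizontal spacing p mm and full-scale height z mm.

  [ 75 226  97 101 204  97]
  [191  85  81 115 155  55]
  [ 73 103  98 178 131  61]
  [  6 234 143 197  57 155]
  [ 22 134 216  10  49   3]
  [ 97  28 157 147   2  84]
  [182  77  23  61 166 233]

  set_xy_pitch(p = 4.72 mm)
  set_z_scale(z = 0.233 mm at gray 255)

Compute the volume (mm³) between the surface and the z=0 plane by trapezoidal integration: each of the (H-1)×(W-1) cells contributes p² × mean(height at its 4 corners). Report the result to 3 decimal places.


67.537

height_mm = gray/255 × 0.233; cell vol = 4.72² × mean(4 corners)
unit = 4.72² × 0.233 / (4×255) = 0.00508909 mm³ per gray-sum
row 0: Σ corner-gray over 5 cells = 2546  → 12.9568
row 1: Σ corner-gray over 5 cells = 2272  → 11.5624
row 2: Σ corner-gray over 5 cells = 2577  → 13.1146
row 3: Σ corner-gray over 5 cells = 2266  → 11.5319
row 4: Σ corner-gray over 5 cells = 1692  → 8.6107
row 5: Σ corner-gray over 5 cells = 1918  → 9.7609
Σ rows: total corner-gray = 13271  → 67.5373 mm³


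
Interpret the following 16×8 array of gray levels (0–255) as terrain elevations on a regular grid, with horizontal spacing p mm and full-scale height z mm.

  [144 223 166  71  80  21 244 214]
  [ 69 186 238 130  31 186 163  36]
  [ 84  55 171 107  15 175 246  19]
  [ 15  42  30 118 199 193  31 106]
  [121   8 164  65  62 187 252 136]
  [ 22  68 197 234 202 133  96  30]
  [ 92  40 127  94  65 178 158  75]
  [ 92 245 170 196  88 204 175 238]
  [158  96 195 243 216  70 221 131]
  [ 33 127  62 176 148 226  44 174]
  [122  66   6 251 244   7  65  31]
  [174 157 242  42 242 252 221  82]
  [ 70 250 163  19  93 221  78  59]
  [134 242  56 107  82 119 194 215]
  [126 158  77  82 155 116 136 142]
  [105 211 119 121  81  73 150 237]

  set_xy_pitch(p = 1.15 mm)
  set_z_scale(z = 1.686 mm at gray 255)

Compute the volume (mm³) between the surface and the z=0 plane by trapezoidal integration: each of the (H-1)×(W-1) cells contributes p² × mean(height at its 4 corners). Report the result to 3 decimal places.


122.758

height_mm = gray/255 × 1.686; cell vol = 1.15² × mean(4 corners)
unit = 1.15² × 1.686 / (4×255) = 0.00218601 mm³ per gray-sum
row 0: Σ corner-gray over 7 cells = 3941  → 8.6151
row 1: Σ corner-gray over 7 cells = 3614  → 7.9003
row 2: Σ corner-gray over 7 cells = 2988  → 6.5318
row 3: Σ corner-gray over 7 cells = 3080  → 6.7329
row 4: Σ corner-gray over 7 cells = 3645  → 7.9680
row 5: Σ corner-gray over 7 cells = 3403  → 7.4390
row 6: Σ corner-gray over 7 cells = 3977  → 8.6938
row 7: Σ corner-gray over 7 cells = 4857  → 10.6175
row 8: Σ corner-gray over 7 cells = 4144  → 9.0588
row 9: Σ corner-gray over 7 cells = 3204  → 7.0040
row 10: Σ corner-gray over 7 cells = 3999  → 8.7419
row 11: Σ corner-gray over 7 cells = 4345  → 9.4982
row 12: Σ corner-gray over 7 cells = 3726  → 8.1451
row 13: Σ corner-gray over 7 cells = 3665  → 8.0117
row 14: Σ corner-gray over 7 cells = 3568  → 7.7997
Σ rows: total corner-gray = 56156  → 122.7578 mm³


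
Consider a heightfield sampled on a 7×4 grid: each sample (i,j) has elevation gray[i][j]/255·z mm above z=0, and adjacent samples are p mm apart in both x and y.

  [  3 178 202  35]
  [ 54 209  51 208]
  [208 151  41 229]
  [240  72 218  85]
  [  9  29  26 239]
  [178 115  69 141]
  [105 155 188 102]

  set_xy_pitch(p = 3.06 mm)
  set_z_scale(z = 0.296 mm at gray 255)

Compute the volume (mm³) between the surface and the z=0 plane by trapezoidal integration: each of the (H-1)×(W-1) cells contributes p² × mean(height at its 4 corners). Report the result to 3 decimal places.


23.904

height_mm = gray/255 × 0.296; cell vol = 3.06² × mean(4 corners)
unit = 3.06² × 0.296 / (4×255) = 0.00271728 mm³ per gray-sum
row 0: Σ corner-gray over 3 cells = 1580  → 4.2933
row 1: Σ corner-gray over 3 cells = 1603  → 4.3558
row 2: Σ corner-gray over 3 cells = 1726  → 4.6900
row 3: Σ corner-gray over 3 cells = 1263  → 3.4319
row 4: Σ corner-gray over 3 cells = 1045  → 2.8396
row 5: Σ corner-gray over 3 cells = 1580  → 4.2933
Σ rows: total corner-gray = 8797  → 23.9039 mm³


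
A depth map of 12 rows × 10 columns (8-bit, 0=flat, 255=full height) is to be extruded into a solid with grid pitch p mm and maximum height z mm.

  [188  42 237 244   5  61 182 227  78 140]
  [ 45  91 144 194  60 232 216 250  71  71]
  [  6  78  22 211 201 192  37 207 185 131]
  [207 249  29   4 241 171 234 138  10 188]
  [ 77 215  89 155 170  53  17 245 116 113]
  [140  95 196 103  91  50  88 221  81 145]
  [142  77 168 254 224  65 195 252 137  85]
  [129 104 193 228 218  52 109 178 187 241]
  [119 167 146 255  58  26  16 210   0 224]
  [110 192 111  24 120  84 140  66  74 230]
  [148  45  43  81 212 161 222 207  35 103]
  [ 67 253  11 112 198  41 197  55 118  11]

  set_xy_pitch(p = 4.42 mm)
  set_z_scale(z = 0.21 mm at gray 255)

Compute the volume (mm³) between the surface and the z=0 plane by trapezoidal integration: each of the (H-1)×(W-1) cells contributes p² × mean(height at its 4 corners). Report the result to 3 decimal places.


213.128

height_mm = gray/255 × 0.21; cell vol = 4.42² × mean(4 corners)
unit = 4.42² × 0.21 / (4×255) = 0.0040222 mm³ per gray-sum
row 0: Σ corner-gray over 9 cells = 5112  → 20.5615
row 1: Σ corner-gray over 9 cells = 5035  → 20.2518
row 2: Σ corner-gray over 9 cells = 4950  → 19.9099
row 3: Σ corner-gray over 9 cells = 4857  → 19.5358
row 4: Σ corner-gray over 9 cells = 4445  → 17.8787
row 5: Σ corner-gray over 9 cells = 5106  → 20.5374
row 6: Σ corner-gray over 9 cells = 5879  → 23.6465
row 7: Σ corner-gray over 9 cells = 5007  → 20.1392
row 8: Σ corner-gray over 9 cells = 4061  → 16.3342
row 9: Σ corner-gray over 9 cells = 4225  → 16.9938
row 10: Σ corner-gray over 9 cells = 4311  → 17.3397
Σ rows: total corner-gray = 52988  → 213.1283 mm³


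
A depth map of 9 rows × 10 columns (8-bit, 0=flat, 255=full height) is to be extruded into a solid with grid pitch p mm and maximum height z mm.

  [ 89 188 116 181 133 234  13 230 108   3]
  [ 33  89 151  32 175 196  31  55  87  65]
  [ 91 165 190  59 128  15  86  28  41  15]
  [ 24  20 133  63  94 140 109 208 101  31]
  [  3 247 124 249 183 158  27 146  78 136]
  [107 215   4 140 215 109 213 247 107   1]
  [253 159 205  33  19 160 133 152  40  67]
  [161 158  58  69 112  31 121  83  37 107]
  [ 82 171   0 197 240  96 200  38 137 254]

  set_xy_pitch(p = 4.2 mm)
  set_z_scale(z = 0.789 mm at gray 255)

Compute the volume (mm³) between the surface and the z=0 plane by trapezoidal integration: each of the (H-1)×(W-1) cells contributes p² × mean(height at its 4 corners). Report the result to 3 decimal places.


height_mm = gray/255 × 0.789; cell vol = 4.2² × mean(4 corners)
unit = 4.2² × 0.789 / (4×255) = 0.0136451 mm³ per gray-sum
row 0: Σ corner-gray over 9 cells = 4228  → 57.6913
row 1: Σ corner-gray over 9 cells = 3260  → 44.4829
row 2: Σ corner-gray over 9 cells = 3321  → 45.3152
row 3: Σ corner-gray over 9 cells = 4354  → 59.4106
row 4: Σ corner-gray over 9 cells = 5171  → 70.5586
row 5: Σ corner-gray over 9 cells = 4730  → 64.5411
row 6: Σ corner-gray over 9 cells = 3728  → 50.8688
row 7: Σ corner-gray over 9 cells = 4100  → 55.9447
Σ rows: total corner-gray = 32892  → 448.8133 mm³

448.813


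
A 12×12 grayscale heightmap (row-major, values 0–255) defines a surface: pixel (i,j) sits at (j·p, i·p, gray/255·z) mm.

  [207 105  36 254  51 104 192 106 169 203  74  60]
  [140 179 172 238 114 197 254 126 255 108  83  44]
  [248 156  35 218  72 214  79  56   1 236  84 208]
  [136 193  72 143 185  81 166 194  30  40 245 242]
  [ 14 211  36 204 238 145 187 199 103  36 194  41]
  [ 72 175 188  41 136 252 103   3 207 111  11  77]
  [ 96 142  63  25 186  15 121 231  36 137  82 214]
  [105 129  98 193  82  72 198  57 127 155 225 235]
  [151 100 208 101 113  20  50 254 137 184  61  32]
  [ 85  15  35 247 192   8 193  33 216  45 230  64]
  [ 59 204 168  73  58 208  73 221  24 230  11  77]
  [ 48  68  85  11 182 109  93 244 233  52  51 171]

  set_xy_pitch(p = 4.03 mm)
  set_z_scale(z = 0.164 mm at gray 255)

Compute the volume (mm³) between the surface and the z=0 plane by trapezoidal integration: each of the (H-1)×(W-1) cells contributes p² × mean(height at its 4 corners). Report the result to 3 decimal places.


162.887

height_mm = gray/255 × 0.164; cell vol = 4.03² × mean(4 corners)
unit = 4.03² × 0.164 / (4×255) = 0.00261128 mm³ per gray-sum
row 0: Σ corner-gray over 11 cells = 6491  → 16.9498
row 1: Σ corner-gray over 11 cells = 6394  → 16.6965
row 2: Σ corner-gray over 11 cells = 5834  → 15.2342
row 3: Σ corner-gray over 11 cells = 6237  → 16.2866
row 4: Σ corner-gray over 11 cells = 5764  → 15.0514
row 5: Σ corner-gray over 11 cells = 4989  → 13.0277
row 6: Σ corner-gray over 11 cells = 5398  → 14.0957
row 7: Σ corner-gray over 11 cells = 5651  → 14.7564
row 8: Σ corner-gray over 11 cells = 5216  → 13.6204
row 9: Σ corner-gray over 11 cells = 5253  → 13.7171
row 10: Σ corner-gray over 11 cells = 5151  → 13.4507
Σ rows: total corner-gray = 62378  → 162.8865 mm³


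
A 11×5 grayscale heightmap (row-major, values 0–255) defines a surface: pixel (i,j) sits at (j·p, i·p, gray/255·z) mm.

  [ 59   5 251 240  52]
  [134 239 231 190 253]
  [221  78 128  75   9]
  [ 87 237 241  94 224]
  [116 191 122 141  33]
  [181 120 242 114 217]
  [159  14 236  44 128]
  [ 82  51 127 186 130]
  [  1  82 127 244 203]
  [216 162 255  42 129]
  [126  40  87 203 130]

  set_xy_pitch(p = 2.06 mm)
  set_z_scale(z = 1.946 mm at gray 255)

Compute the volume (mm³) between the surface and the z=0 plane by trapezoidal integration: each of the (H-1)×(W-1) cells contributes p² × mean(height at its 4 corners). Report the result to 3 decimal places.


height_mm = gray/255 × 1.946; cell vol = 2.06² × mean(4 corners)
unit = 2.06² × 1.946 / (4×255) = 0.00809612 mm³ per gray-sum
row 0: Σ corner-gray over 4 cells = 2810  → 22.7501
row 1: Σ corner-gray over 4 cells = 2499  → 20.2322
row 2: Σ corner-gray over 4 cells = 2247  → 18.1920
row 3: Σ corner-gray over 4 cells = 2512  → 20.3375
row 4: Σ corner-gray over 4 cells = 2407  → 19.4874
row 5: Σ corner-gray over 4 cells = 2225  → 18.0139
row 6: Σ corner-gray over 4 cells = 1815  → 14.6945
row 7: Σ corner-gray over 4 cells = 2050  → 16.5971
row 8: Σ corner-gray over 4 cells = 2373  → 19.2121
row 9: Σ corner-gray over 4 cells = 2179  → 17.6415
Σ rows: total corner-gray = 23117  → 187.1581 mm³

187.158


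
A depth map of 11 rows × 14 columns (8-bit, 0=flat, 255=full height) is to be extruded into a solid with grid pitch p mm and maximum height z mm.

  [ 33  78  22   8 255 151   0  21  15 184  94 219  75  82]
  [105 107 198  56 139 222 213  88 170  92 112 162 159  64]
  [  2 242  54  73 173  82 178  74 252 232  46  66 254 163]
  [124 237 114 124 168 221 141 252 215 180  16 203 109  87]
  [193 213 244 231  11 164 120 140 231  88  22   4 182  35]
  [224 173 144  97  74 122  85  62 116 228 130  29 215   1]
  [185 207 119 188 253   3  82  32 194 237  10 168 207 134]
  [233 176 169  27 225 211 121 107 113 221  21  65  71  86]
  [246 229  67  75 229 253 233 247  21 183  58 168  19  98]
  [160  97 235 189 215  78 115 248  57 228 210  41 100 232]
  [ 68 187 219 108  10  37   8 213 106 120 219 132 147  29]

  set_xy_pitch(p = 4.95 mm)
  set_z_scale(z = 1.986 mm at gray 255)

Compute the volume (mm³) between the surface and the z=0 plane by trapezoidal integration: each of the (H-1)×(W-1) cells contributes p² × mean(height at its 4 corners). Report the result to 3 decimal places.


3420.459

height_mm = gray/255 × 1.986; cell vol = 4.95² × mean(4 corners)
unit = 4.95² × 1.986 / (4×255) = 0.0477078 mm³ per gray-sum
row 0: Σ corner-gray over 13 cells = 5964  → 284.5294
row 1: Σ corner-gray over 13 cells = 7222  → 344.5458
row 2: Σ corner-gray over 13 cells = 7788  → 371.5484
row 3: Σ corner-gray over 13 cells = 7699  → 367.3024
row 4: Σ corner-gray over 13 cells = 6703  → 319.7854
row 5: Σ corner-gray over 13 cells = 6894  → 328.8976
row 6: Σ corner-gray over 13 cells = 7092  → 338.3438
row 7: Σ corner-gray over 13 cells = 7281  → 347.3606
row 8: Σ corner-gray over 13 cells = 7926  → 378.1321
row 9: Σ corner-gray over 13 cells = 7127  → 340.0136
Σ rows: total corner-gray = 71696  → 3420.4591 mm³


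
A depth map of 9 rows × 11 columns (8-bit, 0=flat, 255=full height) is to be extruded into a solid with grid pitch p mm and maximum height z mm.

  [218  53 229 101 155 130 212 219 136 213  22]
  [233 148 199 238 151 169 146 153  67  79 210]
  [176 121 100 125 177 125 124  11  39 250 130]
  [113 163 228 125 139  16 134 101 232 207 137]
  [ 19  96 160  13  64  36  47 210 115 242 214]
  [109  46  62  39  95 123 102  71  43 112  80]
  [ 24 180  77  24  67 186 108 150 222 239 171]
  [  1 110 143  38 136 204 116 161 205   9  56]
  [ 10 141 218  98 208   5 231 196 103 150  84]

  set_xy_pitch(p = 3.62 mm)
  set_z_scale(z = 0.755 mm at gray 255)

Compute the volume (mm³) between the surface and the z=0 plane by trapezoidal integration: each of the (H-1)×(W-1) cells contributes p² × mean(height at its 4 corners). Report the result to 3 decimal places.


height_mm = gray/255 × 0.755; cell vol = 3.62² × mean(4 corners)
unit = 3.62² × 0.755 / (4×255) = 0.00969983 mm³ per gray-sum
row 0: Σ corner-gray over 10 cells = 6279  → 60.9052
row 1: Σ corner-gray over 10 cells = 5593  → 54.2511
row 2: Σ corner-gray over 10 cells = 5390  → 52.2821
row 3: Σ corner-gray over 10 cells = 5139  → 49.8474
row 4: Σ corner-gray over 10 cells = 3774  → 36.6071
row 5: Σ corner-gray over 10 cells = 4276  → 41.4765
row 6: Σ corner-gray over 10 cells = 5002  → 48.5185
row 7: Σ corner-gray over 10 cells = 5095  → 49.4206
Σ rows: total corner-gray = 40548  → 393.3085 mm³

393.309


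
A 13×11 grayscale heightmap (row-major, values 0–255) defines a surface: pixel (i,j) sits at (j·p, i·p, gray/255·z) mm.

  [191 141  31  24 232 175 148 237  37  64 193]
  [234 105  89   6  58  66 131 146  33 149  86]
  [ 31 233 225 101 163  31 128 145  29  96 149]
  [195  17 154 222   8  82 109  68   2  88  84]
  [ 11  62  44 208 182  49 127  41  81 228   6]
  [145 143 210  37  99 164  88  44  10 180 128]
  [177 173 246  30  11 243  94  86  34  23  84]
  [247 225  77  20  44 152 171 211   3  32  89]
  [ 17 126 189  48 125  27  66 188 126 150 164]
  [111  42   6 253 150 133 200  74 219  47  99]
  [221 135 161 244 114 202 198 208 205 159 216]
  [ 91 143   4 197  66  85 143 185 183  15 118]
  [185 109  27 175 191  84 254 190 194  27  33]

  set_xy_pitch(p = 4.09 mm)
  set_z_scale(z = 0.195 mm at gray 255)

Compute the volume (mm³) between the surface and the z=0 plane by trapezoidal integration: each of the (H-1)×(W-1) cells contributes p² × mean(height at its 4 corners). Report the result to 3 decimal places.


179.652

height_mm = gray/255 × 0.195; cell vol = 4.09² × mean(4 corners)
unit = 4.09² × 0.195 / (4×255) = 0.00319802 mm³ per gray-sum
row 0: Σ corner-gray over 10 cells = 4448  → 14.2248
row 1: Σ corner-gray over 10 cells = 4368  → 13.9689
row 2: Σ corner-gray over 10 cells = 4261  → 13.6268
row 3: Σ corner-gray over 10 cells = 3840  → 12.2804
row 4: Σ corner-gray over 10 cells = 4284  → 13.7003
row 5: Σ corner-gray over 10 cells = 4364  → 13.9562
row 6: Σ corner-gray over 10 cells = 4347  → 13.9018
row 7: Σ corner-gray over 10 cells = 4477  → 14.3175
row 8: Σ corner-gray over 10 cells = 4729  → 15.1234
row 9: Σ corner-gray over 10 cells = 6147  → 19.6582
row 10: Σ corner-gray over 10 cells = 5940  → 18.9962
row 11: Σ corner-gray over 10 cells = 4971  → 15.8974
Σ rows: total corner-gray = 56176  → 179.6519 mm³


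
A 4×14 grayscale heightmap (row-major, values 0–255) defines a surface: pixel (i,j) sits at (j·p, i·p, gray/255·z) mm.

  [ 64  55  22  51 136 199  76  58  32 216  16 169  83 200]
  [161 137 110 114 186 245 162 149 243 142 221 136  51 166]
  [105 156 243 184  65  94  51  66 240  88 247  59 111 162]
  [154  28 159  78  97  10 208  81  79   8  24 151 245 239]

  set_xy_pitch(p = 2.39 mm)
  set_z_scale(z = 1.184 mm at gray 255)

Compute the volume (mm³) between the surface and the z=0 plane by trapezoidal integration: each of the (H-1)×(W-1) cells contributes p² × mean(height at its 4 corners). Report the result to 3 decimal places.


height_mm = gray/255 × 1.184; cell vol = 2.39² × mean(4 corners)
unit = 2.39² × 1.184 / (4×255) = 0.00663052 mm³ per gray-sum
row 0: Σ corner-gray over 13 cells = 6609  → 43.8211
row 1: Σ corner-gray over 13 cells = 7594  → 50.3521
row 2: Σ corner-gray over 13 cells = 6204  → 41.1357
Σ rows: total corner-gray = 20407  → 135.3089 mm³

135.309


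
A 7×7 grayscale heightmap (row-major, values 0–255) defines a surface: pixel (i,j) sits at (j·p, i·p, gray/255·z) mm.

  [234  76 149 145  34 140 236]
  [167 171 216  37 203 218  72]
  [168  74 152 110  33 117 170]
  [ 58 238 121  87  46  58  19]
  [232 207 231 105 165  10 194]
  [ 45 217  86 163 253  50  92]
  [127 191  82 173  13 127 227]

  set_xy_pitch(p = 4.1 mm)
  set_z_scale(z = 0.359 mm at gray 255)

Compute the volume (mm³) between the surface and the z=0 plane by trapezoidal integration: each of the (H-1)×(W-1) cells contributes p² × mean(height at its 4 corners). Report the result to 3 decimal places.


height_mm = gray/255 × 0.359; cell vol = 4.1² × mean(4 corners)
unit = 4.1² × 0.359 / (4×255) = 0.00591646 mm³ per gray-sum
row 0: Σ corner-gray over 6 cells = 3487  → 20.6307
row 1: Σ corner-gray over 6 cells = 3239  → 19.1634
row 2: Σ corner-gray over 6 cells = 2487  → 14.7142
row 3: Σ corner-gray over 6 cells = 3039  → 17.9801
row 4: Σ corner-gray over 6 cells = 3537  → 20.9265
row 5: Σ corner-gray over 6 cells = 3201  → 18.9386
Σ rows: total corner-gray = 18990  → 112.3536 mm³

112.354


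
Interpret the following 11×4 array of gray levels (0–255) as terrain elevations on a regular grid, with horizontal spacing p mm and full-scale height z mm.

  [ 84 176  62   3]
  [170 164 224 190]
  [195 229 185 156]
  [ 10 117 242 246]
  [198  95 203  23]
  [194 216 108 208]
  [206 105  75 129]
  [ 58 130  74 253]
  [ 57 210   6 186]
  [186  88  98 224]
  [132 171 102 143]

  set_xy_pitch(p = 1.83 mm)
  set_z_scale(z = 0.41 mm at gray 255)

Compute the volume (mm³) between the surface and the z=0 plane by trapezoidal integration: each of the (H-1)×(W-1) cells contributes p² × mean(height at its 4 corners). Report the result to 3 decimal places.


23.474

height_mm = gray/255 × 0.41; cell vol = 1.83² × mean(4 corners)
unit = 1.83² × 0.41 / (4×255) = 0.00134613 mm³ per gray-sum
row 0: Σ corner-gray over 3 cells = 1699  → 2.2871
row 1: Σ corner-gray over 3 cells = 2315  → 3.1163
row 2: Σ corner-gray over 3 cells = 2153  → 2.8982
row 3: Σ corner-gray over 3 cells = 1791  → 2.4109
row 4: Σ corner-gray over 3 cells = 1867  → 2.5132
row 5: Σ corner-gray over 3 cells = 1745  → 2.3490
row 6: Σ corner-gray over 3 cells = 1414  → 1.9034
row 7: Σ corner-gray over 3 cells = 1394  → 1.8765
row 8: Σ corner-gray over 3 cells = 1457  → 1.9613
row 9: Σ corner-gray over 3 cells = 1603  → 2.1578
Σ rows: total corner-gray = 17438  → 23.4738 mm³


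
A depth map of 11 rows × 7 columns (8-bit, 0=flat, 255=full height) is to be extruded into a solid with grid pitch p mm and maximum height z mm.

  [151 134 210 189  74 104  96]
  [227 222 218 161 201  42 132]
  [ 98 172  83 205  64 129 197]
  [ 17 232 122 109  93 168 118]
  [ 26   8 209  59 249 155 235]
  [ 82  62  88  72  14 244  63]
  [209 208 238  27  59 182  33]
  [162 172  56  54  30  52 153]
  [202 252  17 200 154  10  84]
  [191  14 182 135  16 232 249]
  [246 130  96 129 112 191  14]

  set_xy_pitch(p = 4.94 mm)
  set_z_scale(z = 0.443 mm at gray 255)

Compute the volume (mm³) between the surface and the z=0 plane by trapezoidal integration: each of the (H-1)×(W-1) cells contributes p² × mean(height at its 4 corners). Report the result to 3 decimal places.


327.345

height_mm = gray/255 × 0.443; cell vol = 4.94² × mean(4 corners)
unit = 4.94² × 0.443 / (4×255) = 0.0105988 mm³ per gray-sum
row 0: Σ corner-gray over 6 cells = 3716  → 39.3852
row 1: Σ corner-gray over 6 cells = 3648  → 38.6645
row 2: Σ corner-gray over 6 cells = 3184  → 33.7466
row 3: Σ corner-gray over 6 cells = 3204  → 33.9586
row 4: Σ corner-gray over 6 cells = 2726  → 28.8924
row 5: Σ corner-gray over 6 cells = 2775  → 29.4117
row 6: Σ corner-gray over 6 cells = 2713  → 28.7546
row 7: Σ corner-gray over 6 cells = 2595  → 27.5039
row 8: Σ corner-gray over 6 cells = 3150  → 33.3863
row 9: Σ corner-gray over 6 cells = 3174  → 33.6406
Σ rows: total corner-gray = 30885  → 327.3445 mm³
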